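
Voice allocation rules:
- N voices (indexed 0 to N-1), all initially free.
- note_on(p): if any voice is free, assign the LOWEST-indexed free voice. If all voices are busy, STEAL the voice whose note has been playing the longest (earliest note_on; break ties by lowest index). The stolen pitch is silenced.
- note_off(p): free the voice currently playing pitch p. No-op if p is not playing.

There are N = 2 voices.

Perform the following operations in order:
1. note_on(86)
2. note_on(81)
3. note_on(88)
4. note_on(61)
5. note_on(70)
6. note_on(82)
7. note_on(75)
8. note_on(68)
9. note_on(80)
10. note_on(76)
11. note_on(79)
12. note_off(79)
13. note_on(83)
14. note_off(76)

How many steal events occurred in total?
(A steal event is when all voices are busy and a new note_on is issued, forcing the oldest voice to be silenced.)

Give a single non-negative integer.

Answer: 9

Derivation:
Op 1: note_on(86): voice 0 is free -> assigned | voices=[86 -]
Op 2: note_on(81): voice 1 is free -> assigned | voices=[86 81]
Op 3: note_on(88): all voices busy, STEAL voice 0 (pitch 86, oldest) -> assign | voices=[88 81]
Op 4: note_on(61): all voices busy, STEAL voice 1 (pitch 81, oldest) -> assign | voices=[88 61]
Op 5: note_on(70): all voices busy, STEAL voice 0 (pitch 88, oldest) -> assign | voices=[70 61]
Op 6: note_on(82): all voices busy, STEAL voice 1 (pitch 61, oldest) -> assign | voices=[70 82]
Op 7: note_on(75): all voices busy, STEAL voice 0 (pitch 70, oldest) -> assign | voices=[75 82]
Op 8: note_on(68): all voices busy, STEAL voice 1 (pitch 82, oldest) -> assign | voices=[75 68]
Op 9: note_on(80): all voices busy, STEAL voice 0 (pitch 75, oldest) -> assign | voices=[80 68]
Op 10: note_on(76): all voices busy, STEAL voice 1 (pitch 68, oldest) -> assign | voices=[80 76]
Op 11: note_on(79): all voices busy, STEAL voice 0 (pitch 80, oldest) -> assign | voices=[79 76]
Op 12: note_off(79): free voice 0 | voices=[- 76]
Op 13: note_on(83): voice 0 is free -> assigned | voices=[83 76]
Op 14: note_off(76): free voice 1 | voices=[83 -]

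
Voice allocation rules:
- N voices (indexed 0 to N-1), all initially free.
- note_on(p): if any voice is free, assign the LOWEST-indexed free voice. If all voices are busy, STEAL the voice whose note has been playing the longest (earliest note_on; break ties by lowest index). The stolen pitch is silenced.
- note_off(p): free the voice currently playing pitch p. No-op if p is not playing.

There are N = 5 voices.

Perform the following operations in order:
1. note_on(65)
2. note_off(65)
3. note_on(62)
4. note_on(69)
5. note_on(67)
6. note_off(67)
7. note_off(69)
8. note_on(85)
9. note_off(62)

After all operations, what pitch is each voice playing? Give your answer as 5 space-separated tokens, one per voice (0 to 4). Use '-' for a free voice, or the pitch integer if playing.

Answer: - 85 - - -

Derivation:
Op 1: note_on(65): voice 0 is free -> assigned | voices=[65 - - - -]
Op 2: note_off(65): free voice 0 | voices=[- - - - -]
Op 3: note_on(62): voice 0 is free -> assigned | voices=[62 - - - -]
Op 4: note_on(69): voice 1 is free -> assigned | voices=[62 69 - - -]
Op 5: note_on(67): voice 2 is free -> assigned | voices=[62 69 67 - -]
Op 6: note_off(67): free voice 2 | voices=[62 69 - - -]
Op 7: note_off(69): free voice 1 | voices=[62 - - - -]
Op 8: note_on(85): voice 1 is free -> assigned | voices=[62 85 - - -]
Op 9: note_off(62): free voice 0 | voices=[- 85 - - -]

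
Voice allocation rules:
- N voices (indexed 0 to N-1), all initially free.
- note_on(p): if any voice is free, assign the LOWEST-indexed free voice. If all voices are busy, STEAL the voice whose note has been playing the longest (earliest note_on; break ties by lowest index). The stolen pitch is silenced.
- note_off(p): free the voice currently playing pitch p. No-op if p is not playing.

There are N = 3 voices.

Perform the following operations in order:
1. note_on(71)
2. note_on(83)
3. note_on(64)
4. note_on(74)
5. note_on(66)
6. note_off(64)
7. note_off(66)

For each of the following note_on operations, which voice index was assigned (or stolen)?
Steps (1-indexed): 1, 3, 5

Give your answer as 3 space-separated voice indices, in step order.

Answer: 0 2 1

Derivation:
Op 1: note_on(71): voice 0 is free -> assigned | voices=[71 - -]
Op 2: note_on(83): voice 1 is free -> assigned | voices=[71 83 -]
Op 3: note_on(64): voice 2 is free -> assigned | voices=[71 83 64]
Op 4: note_on(74): all voices busy, STEAL voice 0 (pitch 71, oldest) -> assign | voices=[74 83 64]
Op 5: note_on(66): all voices busy, STEAL voice 1 (pitch 83, oldest) -> assign | voices=[74 66 64]
Op 6: note_off(64): free voice 2 | voices=[74 66 -]
Op 7: note_off(66): free voice 1 | voices=[74 - -]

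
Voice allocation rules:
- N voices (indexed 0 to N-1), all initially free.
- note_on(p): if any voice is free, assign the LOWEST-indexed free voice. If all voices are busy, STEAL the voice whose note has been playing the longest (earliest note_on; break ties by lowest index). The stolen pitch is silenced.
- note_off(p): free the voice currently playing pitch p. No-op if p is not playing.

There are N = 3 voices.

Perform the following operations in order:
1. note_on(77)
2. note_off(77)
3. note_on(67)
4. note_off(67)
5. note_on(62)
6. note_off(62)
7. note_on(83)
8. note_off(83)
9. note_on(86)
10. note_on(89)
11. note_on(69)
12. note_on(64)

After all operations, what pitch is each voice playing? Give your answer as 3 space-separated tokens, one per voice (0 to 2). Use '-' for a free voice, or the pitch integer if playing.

Answer: 64 89 69

Derivation:
Op 1: note_on(77): voice 0 is free -> assigned | voices=[77 - -]
Op 2: note_off(77): free voice 0 | voices=[- - -]
Op 3: note_on(67): voice 0 is free -> assigned | voices=[67 - -]
Op 4: note_off(67): free voice 0 | voices=[- - -]
Op 5: note_on(62): voice 0 is free -> assigned | voices=[62 - -]
Op 6: note_off(62): free voice 0 | voices=[- - -]
Op 7: note_on(83): voice 0 is free -> assigned | voices=[83 - -]
Op 8: note_off(83): free voice 0 | voices=[- - -]
Op 9: note_on(86): voice 0 is free -> assigned | voices=[86 - -]
Op 10: note_on(89): voice 1 is free -> assigned | voices=[86 89 -]
Op 11: note_on(69): voice 2 is free -> assigned | voices=[86 89 69]
Op 12: note_on(64): all voices busy, STEAL voice 0 (pitch 86, oldest) -> assign | voices=[64 89 69]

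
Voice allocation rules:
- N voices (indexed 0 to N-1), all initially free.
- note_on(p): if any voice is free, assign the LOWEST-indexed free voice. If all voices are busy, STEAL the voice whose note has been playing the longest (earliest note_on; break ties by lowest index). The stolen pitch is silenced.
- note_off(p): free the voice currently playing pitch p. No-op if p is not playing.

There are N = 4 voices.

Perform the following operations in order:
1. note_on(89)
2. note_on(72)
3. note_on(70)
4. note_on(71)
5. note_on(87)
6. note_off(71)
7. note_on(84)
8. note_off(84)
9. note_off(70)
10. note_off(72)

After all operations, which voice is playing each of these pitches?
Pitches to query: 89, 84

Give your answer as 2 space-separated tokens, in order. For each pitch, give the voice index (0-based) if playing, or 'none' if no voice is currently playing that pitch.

Answer: none none

Derivation:
Op 1: note_on(89): voice 0 is free -> assigned | voices=[89 - - -]
Op 2: note_on(72): voice 1 is free -> assigned | voices=[89 72 - -]
Op 3: note_on(70): voice 2 is free -> assigned | voices=[89 72 70 -]
Op 4: note_on(71): voice 3 is free -> assigned | voices=[89 72 70 71]
Op 5: note_on(87): all voices busy, STEAL voice 0 (pitch 89, oldest) -> assign | voices=[87 72 70 71]
Op 6: note_off(71): free voice 3 | voices=[87 72 70 -]
Op 7: note_on(84): voice 3 is free -> assigned | voices=[87 72 70 84]
Op 8: note_off(84): free voice 3 | voices=[87 72 70 -]
Op 9: note_off(70): free voice 2 | voices=[87 72 - -]
Op 10: note_off(72): free voice 1 | voices=[87 - - -]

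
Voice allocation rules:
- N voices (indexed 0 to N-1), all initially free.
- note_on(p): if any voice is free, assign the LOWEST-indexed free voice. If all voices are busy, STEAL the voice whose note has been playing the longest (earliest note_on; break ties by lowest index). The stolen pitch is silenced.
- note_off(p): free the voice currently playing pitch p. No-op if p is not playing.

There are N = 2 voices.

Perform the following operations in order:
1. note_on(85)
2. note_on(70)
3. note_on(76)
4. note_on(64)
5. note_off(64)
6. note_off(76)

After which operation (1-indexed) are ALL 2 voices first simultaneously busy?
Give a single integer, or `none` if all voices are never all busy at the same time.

Op 1: note_on(85): voice 0 is free -> assigned | voices=[85 -]
Op 2: note_on(70): voice 1 is free -> assigned | voices=[85 70]
Op 3: note_on(76): all voices busy, STEAL voice 0 (pitch 85, oldest) -> assign | voices=[76 70]
Op 4: note_on(64): all voices busy, STEAL voice 1 (pitch 70, oldest) -> assign | voices=[76 64]
Op 5: note_off(64): free voice 1 | voices=[76 -]
Op 6: note_off(76): free voice 0 | voices=[- -]

Answer: 2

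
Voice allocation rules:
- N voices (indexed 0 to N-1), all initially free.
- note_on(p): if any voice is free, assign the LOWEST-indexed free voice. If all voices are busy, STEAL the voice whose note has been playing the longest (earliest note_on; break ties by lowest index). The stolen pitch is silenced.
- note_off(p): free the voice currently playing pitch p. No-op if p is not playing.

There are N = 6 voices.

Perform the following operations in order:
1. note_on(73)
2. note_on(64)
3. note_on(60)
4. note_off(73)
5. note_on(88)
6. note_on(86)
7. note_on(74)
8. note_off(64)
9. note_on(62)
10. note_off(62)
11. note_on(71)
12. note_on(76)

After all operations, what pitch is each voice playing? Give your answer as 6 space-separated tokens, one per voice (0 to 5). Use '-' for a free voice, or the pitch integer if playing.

Answer: 88 71 60 86 74 76

Derivation:
Op 1: note_on(73): voice 0 is free -> assigned | voices=[73 - - - - -]
Op 2: note_on(64): voice 1 is free -> assigned | voices=[73 64 - - - -]
Op 3: note_on(60): voice 2 is free -> assigned | voices=[73 64 60 - - -]
Op 4: note_off(73): free voice 0 | voices=[- 64 60 - - -]
Op 5: note_on(88): voice 0 is free -> assigned | voices=[88 64 60 - - -]
Op 6: note_on(86): voice 3 is free -> assigned | voices=[88 64 60 86 - -]
Op 7: note_on(74): voice 4 is free -> assigned | voices=[88 64 60 86 74 -]
Op 8: note_off(64): free voice 1 | voices=[88 - 60 86 74 -]
Op 9: note_on(62): voice 1 is free -> assigned | voices=[88 62 60 86 74 -]
Op 10: note_off(62): free voice 1 | voices=[88 - 60 86 74 -]
Op 11: note_on(71): voice 1 is free -> assigned | voices=[88 71 60 86 74 -]
Op 12: note_on(76): voice 5 is free -> assigned | voices=[88 71 60 86 74 76]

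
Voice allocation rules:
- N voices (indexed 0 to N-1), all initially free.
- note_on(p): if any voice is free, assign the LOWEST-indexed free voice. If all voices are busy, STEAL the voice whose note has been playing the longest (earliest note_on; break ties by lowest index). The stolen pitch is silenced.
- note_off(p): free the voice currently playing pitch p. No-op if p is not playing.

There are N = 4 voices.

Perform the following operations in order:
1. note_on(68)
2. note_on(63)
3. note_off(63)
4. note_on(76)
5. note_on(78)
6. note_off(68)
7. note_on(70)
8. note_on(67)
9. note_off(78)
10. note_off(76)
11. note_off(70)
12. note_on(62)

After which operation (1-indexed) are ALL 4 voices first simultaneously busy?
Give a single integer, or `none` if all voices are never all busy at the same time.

Op 1: note_on(68): voice 0 is free -> assigned | voices=[68 - - -]
Op 2: note_on(63): voice 1 is free -> assigned | voices=[68 63 - -]
Op 3: note_off(63): free voice 1 | voices=[68 - - -]
Op 4: note_on(76): voice 1 is free -> assigned | voices=[68 76 - -]
Op 5: note_on(78): voice 2 is free -> assigned | voices=[68 76 78 -]
Op 6: note_off(68): free voice 0 | voices=[- 76 78 -]
Op 7: note_on(70): voice 0 is free -> assigned | voices=[70 76 78 -]
Op 8: note_on(67): voice 3 is free -> assigned | voices=[70 76 78 67]
Op 9: note_off(78): free voice 2 | voices=[70 76 - 67]
Op 10: note_off(76): free voice 1 | voices=[70 - - 67]
Op 11: note_off(70): free voice 0 | voices=[- - - 67]
Op 12: note_on(62): voice 0 is free -> assigned | voices=[62 - - 67]

Answer: 8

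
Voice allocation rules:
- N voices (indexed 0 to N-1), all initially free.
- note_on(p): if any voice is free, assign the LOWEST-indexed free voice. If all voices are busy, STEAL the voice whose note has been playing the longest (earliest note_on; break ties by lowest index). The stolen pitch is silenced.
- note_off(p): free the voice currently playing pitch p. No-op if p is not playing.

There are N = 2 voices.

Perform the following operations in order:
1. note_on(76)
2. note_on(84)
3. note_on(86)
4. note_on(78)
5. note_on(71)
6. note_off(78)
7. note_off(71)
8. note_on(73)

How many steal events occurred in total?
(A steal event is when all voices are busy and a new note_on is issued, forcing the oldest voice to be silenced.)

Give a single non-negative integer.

Op 1: note_on(76): voice 0 is free -> assigned | voices=[76 -]
Op 2: note_on(84): voice 1 is free -> assigned | voices=[76 84]
Op 3: note_on(86): all voices busy, STEAL voice 0 (pitch 76, oldest) -> assign | voices=[86 84]
Op 4: note_on(78): all voices busy, STEAL voice 1 (pitch 84, oldest) -> assign | voices=[86 78]
Op 5: note_on(71): all voices busy, STEAL voice 0 (pitch 86, oldest) -> assign | voices=[71 78]
Op 6: note_off(78): free voice 1 | voices=[71 -]
Op 7: note_off(71): free voice 0 | voices=[- -]
Op 8: note_on(73): voice 0 is free -> assigned | voices=[73 -]

Answer: 3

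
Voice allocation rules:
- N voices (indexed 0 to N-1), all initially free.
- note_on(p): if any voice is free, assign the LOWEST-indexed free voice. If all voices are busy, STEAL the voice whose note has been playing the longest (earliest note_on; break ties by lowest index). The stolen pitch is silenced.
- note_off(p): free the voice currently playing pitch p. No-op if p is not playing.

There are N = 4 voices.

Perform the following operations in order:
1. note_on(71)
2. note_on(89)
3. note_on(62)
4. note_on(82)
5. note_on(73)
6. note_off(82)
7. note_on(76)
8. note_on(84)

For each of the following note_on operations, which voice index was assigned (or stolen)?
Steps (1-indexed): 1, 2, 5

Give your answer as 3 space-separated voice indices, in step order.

Answer: 0 1 0

Derivation:
Op 1: note_on(71): voice 0 is free -> assigned | voices=[71 - - -]
Op 2: note_on(89): voice 1 is free -> assigned | voices=[71 89 - -]
Op 3: note_on(62): voice 2 is free -> assigned | voices=[71 89 62 -]
Op 4: note_on(82): voice 3 is free -> assigned | voices=[71 89 62 82]
Op 5: note_on(73): all voices busy, STEAL voice 0 (pitch 71, oldest) -> assign | voices=[73 89 62 82]
Op 6: note_off(82): free voice 3 | voices=[73 89 62 -]
Op 7: note_on(76): voice 3 is free -> assigned | voices=[73 89 62 76]
Op 8: note_on(84): all voices busy, STEAL voice 1 (pitch 89, oldest) -> assign | voices=[73 84 62 76]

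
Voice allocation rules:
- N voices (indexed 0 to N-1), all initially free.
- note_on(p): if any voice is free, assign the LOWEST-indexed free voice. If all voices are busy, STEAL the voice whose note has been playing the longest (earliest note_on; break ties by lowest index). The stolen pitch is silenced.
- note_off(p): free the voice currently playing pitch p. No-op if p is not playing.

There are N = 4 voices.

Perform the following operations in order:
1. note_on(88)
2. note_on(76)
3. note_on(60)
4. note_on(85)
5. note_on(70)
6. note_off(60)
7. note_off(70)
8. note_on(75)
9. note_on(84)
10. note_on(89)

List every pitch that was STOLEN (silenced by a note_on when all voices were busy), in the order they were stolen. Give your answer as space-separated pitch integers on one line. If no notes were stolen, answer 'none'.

Op 1: note_on(88): voice 0 is free -> assigned | voices=[88 - - -]
Op 2: note_on(76): voice 1 is free -> assigned | voices=[88 76 - -]
Op 3: note_on(60): voice 2 is free -> assigned | voices=[88 76 60 -]
Op 4: note_on(85): voice 3 is free -> assigned | voices=[88 76 60 85]
Op 5: note_on(70): all voices busy, STEAL voice 0 (pitch 88, oldest) -> assign | voices=[70 76 60 85]
Op 6: note_off(60): free voice 2 | voices=[70 76 - 85]
Op 7: note_off(70): free voice 0 | voices=[- 76 - 85]
Op 8: note_on(75): voice 0 is free -> assigned | voices=[75 76 - 85]
Op 9: note_on(84): voice 2 is free -> assigned | voices=[75 76 84 85]
Op 10: note_on(89): all voices busy, STEAL voice 1 (pitch 76, oldest) -> assign | voices=[75 89 84 85]

Answer: 88 76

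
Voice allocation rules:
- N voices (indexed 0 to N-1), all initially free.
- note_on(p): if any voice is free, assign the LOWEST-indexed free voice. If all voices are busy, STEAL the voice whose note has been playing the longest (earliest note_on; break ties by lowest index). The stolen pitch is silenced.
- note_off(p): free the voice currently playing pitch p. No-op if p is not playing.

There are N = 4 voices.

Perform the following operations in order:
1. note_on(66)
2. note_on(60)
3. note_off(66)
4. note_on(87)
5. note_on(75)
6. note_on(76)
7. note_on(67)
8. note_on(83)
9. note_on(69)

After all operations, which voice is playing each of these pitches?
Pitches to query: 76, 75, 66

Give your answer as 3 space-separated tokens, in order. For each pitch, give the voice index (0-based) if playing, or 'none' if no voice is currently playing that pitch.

Answer: 3 none none

Derivation:
Op 1: note_on(66): voice 0 is free -> assigned | voices=[66 - - -]
Op 2: note_on(60): voice 1 is free -> assigned | voices=[66 60 - -]
Op 3: note_off(66): free voice 0 | voices=[- 60 - -]
Op 4: note_on(87): voice 0 is free -> assigned | voices=[87 60 - -]
Op 5: note_on(75): voice 2 is free -> assigned | voices=[87 60 75 -]
Op 6: note_on(76): voice 3 is free -> assigned | voices=[87 60 75 76]
Op 7: note_on(67): all voices busy, STEAL voice 1 (pitch 60, oldest) -> assign | voices=[87 67 75 76]
Op 8: note_on(83): all voices busy, STEAL voice 0 (pitch 87, oldest) -> assign | voices=[83 67 75 76]
Op 9: note_on(69): all voices busy, STEAL voice 2 (pitch 75, oldest) -> assign | voices=[83 67 69 76]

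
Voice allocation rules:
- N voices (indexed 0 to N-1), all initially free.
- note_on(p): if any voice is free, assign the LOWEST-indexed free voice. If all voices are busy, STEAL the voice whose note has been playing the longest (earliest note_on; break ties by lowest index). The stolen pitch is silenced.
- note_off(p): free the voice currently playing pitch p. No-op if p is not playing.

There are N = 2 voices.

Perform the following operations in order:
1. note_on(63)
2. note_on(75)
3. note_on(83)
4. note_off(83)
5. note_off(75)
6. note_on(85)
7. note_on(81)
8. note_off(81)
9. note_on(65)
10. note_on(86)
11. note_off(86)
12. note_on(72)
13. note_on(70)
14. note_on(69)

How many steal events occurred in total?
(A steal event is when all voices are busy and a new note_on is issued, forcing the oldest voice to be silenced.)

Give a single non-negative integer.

Answer: 4

Derivation:
Op 1: note_on(63): voice 0 is free -> assigned | voices=[63 -]
Op 2: note_on(75): voice 1 is free -> assigned | voices=[63 75]
Op 3: note_on(83): all voices busy, STEAL voice 0 (pitch 63, oldest) -> assign | voices=[83 75]
Op 4: note_off(83): free voice 0 | voices=[- 75]
Op 5: note_off(75): free voice 1 | voices=[- -]
Op 6: note_on(85): voice 0 is free -> assigned | voices=[85 -]
Op 7: note_on(81): voice 1 is free -> assigned | voices=[85 81]
Op 8: note_off(81): free voice 1 | voices=[85 -]
Op 9: note_on(65): voice 1 is free -> assigned | voices=[85 65]
Op 10: note_on(86): all voices busy, STEAL voice 0 (pitch 85, oldest) -> assign | voices=[86 65]
Op 11: note_off(86): free voice 0 | voices=[- 65]
Op 12: note_on(72): voice 0 is free -> assigned | voices=[72 65]
Op 13: note_on(70): all voices busy, STEAL voice 1 (pitch 65, oldest) -> assign | voices=[72 70]
Op 14: note_on(69): all voices busy, STEAL voice 0 (pitch 72, oldest) -> assign | voices=[69 70]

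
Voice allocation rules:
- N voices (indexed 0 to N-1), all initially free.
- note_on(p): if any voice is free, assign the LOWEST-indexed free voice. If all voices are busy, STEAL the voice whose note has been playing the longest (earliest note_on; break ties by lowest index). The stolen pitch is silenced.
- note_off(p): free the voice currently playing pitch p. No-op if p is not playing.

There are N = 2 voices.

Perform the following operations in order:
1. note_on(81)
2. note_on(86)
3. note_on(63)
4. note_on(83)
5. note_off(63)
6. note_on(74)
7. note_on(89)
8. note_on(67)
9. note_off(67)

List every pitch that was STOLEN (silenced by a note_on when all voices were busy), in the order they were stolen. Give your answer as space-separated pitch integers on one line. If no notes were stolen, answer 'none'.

Op 1: note_on(81): voice 0 is free -> assigned | voices=[81 -]
Op 2: note_on(86): voice 1 is free -> assigned | voices=[81 86]
Op 3: note_on(63): all voices busy, STEAL voice 0 (pitch 81, oldest) -> assign | voices=[63 86]
Op 4: note_on(83): all voices busy, STEAL voice 1 (pitch 86, oldest) -> assign | voices=[63 83]
Op 5: note_off(63): free voice 0 | voices=[- 83]
Op 6: note_on(74): voice 0 is free -> assigned | voices=[74 83]
Op 7: note_on(89): all voices busy, STEAL voice 1 (pitch 83, oldest) -> assign | voices=[74 89]
Op 8: note_on(67): all voices busy, STEAL voice 0 (pitch 74, oldest) -> assign | voices=[67 89]
Op 9: note_off(67): free voice 0 | voices=[- 89]

Answer: 81 86 83 74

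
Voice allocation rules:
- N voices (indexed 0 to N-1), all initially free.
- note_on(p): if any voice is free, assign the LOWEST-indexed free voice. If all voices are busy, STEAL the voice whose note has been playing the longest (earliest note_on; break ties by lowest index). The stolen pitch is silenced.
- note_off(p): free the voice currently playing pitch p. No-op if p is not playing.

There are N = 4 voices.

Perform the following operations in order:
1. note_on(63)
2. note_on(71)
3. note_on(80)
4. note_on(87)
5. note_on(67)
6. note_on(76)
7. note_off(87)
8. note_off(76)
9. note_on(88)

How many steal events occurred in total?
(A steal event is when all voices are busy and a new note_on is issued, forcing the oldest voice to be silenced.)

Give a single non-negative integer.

Answer: 2

Derivation:
Op 1: note_on(63): voice 0 is free -> assigned | voices=[63 - - -]
Op 2: note_on(71): voice 1 is free -> assigned | voices=[63 71 - -]
Op 3: note_on(80): voice 2 is free -> assigned | voices=[63 71 80 -]
Op 4: note_on(87): voice 3 is free -> assigned | voices=[63 71 80 87]
Op 5: note_on(67): all voices busy, STEAL voice 0 (pitch 63, oldest) -> assign | voices=[67 71 80 87]
Op 6: note_on(76): all voices busy, STEAL voice 1 (pitch 71, oldest) -> assign | voices=[67 76 80 87]
Op 7: note_off(87): free voice 3 | voices=[67 76 80 -]
Op 8: note_off(76): free voice 1 | voices=[67 - 80 -]
Op 9: note_on(88): voice 1 is free -> assigned | voices=[67 88 80 -]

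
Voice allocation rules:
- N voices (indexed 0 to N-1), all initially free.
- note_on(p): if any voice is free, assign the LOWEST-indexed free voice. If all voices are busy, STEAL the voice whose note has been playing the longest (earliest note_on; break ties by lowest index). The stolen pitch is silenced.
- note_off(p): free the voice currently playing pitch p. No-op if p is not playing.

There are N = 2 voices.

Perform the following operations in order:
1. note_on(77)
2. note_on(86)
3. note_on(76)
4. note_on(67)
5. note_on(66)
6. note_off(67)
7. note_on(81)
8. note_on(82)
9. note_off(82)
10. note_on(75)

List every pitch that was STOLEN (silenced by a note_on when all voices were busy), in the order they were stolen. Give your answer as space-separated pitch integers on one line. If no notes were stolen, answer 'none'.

Op 1: note_on(77): voice 0 is free -> assigned | voices=[77 -]
Op 2: note_on(86): voice 1 is free -> assigned | voices=[77 86]
Op 3: note_on(76): all voices busy, STEAL voice 0 (pitch 77, oldest) -> assign | voices=[76 86]
Op 4: note_on(67): all voices busy, STEAL voice 1 (pitch 86, oldest) -> assign | voices=[76 67]
Op 5: note_on(66): all voices busy, STEAL voice 0 (pitch 76, oldest) -> assign | voices=[66 67]
Op 6: note_off(67): free voice 1 | voices=[66 -]
Op 7: note_on(81): voice 1 is free -> assigned | voices=[66 81]
Op 8: note_on(82): all voices busy, STEAL voice 0 (pitch 66, oldest) -> assign | voices=[82 81]
Op 9: note_off(82): free voice 0 | voices=[- 81]
Op 10: note_on(75): voice 0 is free -> assigned | voices=[75 81]

Answer: 77 86 76 66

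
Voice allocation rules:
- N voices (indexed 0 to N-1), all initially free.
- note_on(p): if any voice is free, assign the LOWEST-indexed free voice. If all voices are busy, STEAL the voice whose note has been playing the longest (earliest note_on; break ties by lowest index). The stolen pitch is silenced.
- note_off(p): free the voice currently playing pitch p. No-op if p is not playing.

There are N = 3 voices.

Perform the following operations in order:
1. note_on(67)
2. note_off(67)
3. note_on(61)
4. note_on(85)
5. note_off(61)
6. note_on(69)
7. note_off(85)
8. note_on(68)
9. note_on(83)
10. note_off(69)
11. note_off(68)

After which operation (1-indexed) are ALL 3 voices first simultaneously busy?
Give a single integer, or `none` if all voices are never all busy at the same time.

Answer: 9

Derivation:
Op 1: note_on(67): voice 0 is free -> assigned | voices=[67 - -]
Op 2: note_off(67): free voice 0 | voices=[- - -]
Op 3: note_on(61): voice 0 is free -> assigned | voices=[61 - -]
Op 4: note_on(85): voice 1 is free -> assigned | voices=[61 85 -]
Op 5: note_off(61): free voice 0 | voices=[- 85 -]
Op 6: note_on(69): voice 0 is free -> assigned | voices=[69 85 -]
Op 7: note_off(85): free voice 1 | voices=[69 - -]
Op 8: note_on(68): voice 1 is free -> assigned | voices=[69 68 -]
Op 9: note_on(83): voice 2 is free -> assigned | voices=[69 68 83]
Op 10: note_off(69): free voice 0 | voices=[- 68 83]
Op 11: note_off(68): free voice 1 | voices=[- - 83]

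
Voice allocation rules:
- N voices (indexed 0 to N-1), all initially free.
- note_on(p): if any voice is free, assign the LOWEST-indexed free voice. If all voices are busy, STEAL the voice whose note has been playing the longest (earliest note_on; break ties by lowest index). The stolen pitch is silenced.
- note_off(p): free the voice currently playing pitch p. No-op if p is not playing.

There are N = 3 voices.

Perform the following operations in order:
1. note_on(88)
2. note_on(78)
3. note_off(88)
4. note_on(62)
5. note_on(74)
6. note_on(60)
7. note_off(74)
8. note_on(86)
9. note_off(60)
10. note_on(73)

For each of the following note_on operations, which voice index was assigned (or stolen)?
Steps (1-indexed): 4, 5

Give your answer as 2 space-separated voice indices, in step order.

Op 1: note_on(88): voice 0 is free -> assigned | voices=[88 - -]
Op 2: note_on(78): voice 1 is free -> assigned | voices=[88 78 -]
Op 3: note_off(88): free voice 0 | voices=[- 78 -]
Op 4: note_on(62): voice 0 is free -> assigned | voices=[62 78 -]
Op 5: note_on(74): voice 2 is free -> assigned | voices=[62 78 74]
Op 6: note_on(60): all voices busy, STEAL voice 1 (pitch 78, oldest) -> assign | voices=[62 60 74]
Op 7: note_off(74): free voice 2 | voices=[62 60 -]
Op 8: note_on(86): voice 2 is free -> assigned | voices=[62 60 86]
Op 9: note_off(60): free voice 1 | voices=[62 - 86]
Op 10: note_on(73): voice 1 is free -> assigned | voices=[62 73 86]

Answer: 0 2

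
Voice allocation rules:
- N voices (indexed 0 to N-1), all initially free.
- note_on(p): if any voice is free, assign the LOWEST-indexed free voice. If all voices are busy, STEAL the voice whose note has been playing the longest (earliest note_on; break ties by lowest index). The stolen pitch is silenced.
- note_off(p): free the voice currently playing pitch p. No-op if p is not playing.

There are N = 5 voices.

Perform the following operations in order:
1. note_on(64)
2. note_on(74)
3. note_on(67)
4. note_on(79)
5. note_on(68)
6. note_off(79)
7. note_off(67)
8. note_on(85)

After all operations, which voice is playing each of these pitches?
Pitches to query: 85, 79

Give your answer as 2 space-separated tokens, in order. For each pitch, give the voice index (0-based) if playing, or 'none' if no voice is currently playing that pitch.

Answer: 2 none

Derivation:
Op 1: note_on(64): voice 0 is free -> assigned | voices=[64 - - - -]
Op 2: note_on(74): voice 1 is free -> assigned | voices=[64 74 - - -]
Op 3: note_on(67): voice 2 is free -> assigned | voices=[64 74 67 - -]
Op 4: note_on(79): voice 3 is free -> assigned | voices=[64 74 67 79 -]
Op 5: note_on(68): voice 4 is free -> assigned | voices=[64 74 67 79 68]
Op 6: note_off(79): free voice 3 | voices=[64 74 67 - 68]
Op 7: note_off(67): free voice 2 | voices=[64 74 - - 68]
Op 8: note_on(85): voice 2 is free -> assigned | voices=[64 74 85 - 68]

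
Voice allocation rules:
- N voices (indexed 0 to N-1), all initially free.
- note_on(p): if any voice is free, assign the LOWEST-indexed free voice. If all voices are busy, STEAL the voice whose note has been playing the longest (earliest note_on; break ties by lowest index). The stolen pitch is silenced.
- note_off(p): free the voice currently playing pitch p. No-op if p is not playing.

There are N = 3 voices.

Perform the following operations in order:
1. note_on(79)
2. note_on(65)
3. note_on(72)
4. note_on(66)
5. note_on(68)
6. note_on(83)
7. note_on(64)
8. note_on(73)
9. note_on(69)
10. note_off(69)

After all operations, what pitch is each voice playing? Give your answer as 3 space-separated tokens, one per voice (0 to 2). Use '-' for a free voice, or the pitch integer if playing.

Answer: 64 73 -

Derivation:
Op 1: note_on(79): voice 0 is free -> assigned | voices=[79 - -]
Op 2: note_on(65): voice 1 is free -> assigned | voices=[79 65 -]
Op 3: note_on(72): voice 2 is free -> assigned | voices=[79 65 72]
Op 4: note_on(66): all voices busy, STEAL voice 0 (pitch 79, oldest) -> assign | voices=[66 65 72]
Op 5: note_on(68): all voices busy, STEAL voice 1 (pitch 65, oldest) -> assign | voices=[66 68 72]
Op 6: note_on(83): all voices busy, STEAL voice 2 (pitch 72, oldest) -> assign | voices=[66 68 83]
Op 7: note_on(64): all voices busy, STEAL voice 0 (pitch 66, oldest) -> assign | voices=[64 68 83]
Op 8: note_on(73): all voices busy, STEAL voice 1 (pitch 68, oldest) -> assign | voices=[64 73 83]
Op 9: note_on(69): all voices busy, STEAL voice 2 (pitch 83, oldest) -> assign | voices=[64 73 69]
Op 10: note_off(69): free voice 2 | voices=[64 73 -]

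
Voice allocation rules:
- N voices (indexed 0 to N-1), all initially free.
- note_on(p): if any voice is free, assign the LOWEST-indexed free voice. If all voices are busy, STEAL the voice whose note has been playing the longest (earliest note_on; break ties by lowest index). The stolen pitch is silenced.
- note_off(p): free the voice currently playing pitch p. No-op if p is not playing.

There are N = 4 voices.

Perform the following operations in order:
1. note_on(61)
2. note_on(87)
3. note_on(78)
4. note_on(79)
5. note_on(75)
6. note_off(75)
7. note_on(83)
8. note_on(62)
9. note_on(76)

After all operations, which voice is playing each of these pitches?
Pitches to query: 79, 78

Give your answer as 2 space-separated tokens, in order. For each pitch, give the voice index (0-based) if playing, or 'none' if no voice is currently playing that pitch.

Op 1: note_on(61): voice 0 is free -> assigned | voices=[61 - - -]
Op 2: note_on(87): voice 1 is free -> assigned | voices=[61 87 - -]
Op 3: note_on(78): voice 2 is free -> assigned | voices=[61 87 78 -]
Op 4: note_on(79): voice 3 is free -> assigned | voices=[61 87 78 79]
Op 5: note_on(75): all voices busy, STEAL voice 0 (pitch 61, oldest) -> assign | voices=[75 87 78 79]
Op 6: note_off(75): free voice 0 | voices=[- 87 78 79]
Op 7: note_on(83): voice 0 is free -> assigned | voices=[83 87 78 79]
Op 8: note_on(62): all voices busy, STEAL voice 1 (pitch 87, oldest) -> assign | voices=[83 62 78 79]
Op 9: note_on(76): all voices busy, STEAL voice 2 (pitch 78, oldest) -> assign | voices=[83 62 76 79]

Answer: 3 none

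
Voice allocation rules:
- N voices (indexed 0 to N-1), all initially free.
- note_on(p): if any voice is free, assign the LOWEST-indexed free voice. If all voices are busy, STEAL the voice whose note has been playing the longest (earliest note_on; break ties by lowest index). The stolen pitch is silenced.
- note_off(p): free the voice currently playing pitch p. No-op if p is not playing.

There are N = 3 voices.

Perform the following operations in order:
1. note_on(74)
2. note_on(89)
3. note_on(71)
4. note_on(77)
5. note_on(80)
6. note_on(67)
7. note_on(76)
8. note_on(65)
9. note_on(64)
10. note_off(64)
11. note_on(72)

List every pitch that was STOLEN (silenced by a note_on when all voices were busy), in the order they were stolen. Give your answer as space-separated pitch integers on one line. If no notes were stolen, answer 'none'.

Answer: 74 89 71 77 80 67

Derivation:
Op 1: note_on(74): voice 0 is free -> assigned | voices=[74 - -]
Op 2: note_on(89): voice 1 is free -> assigned | voices=[74 89 -]
Op 3: note_on(71): voice 2 is free -> assigned | voices=[74 89 71]
Op 4: note_on(77): all voices busy, STEAL voice 0 (pitch 74, oldest) -> assign | voices=[77 89 71]
Op 5: note_on(80): all voices busy, STEAL voice 1 (pitch 89, oldest) -> assign | voices=[77 80 71]
Op 6: note_on(67): all voices busy, STEAL voice 2 (pitch 71, oldest) -> assign | voices=[77 80 67]
Op 7: note_on(76): all voices busy, STEAL voice 0 (pitch 77, oldest) -> assign | voices=[76 80 67]
Op 8: note_on(65): all voices busy, STEAL voice 1 (pitch 80, oldest) -> assign | voices=[76 65 67]
Op 9: note_on(64): all voices busy, STEAL voice 2 (pitch 67, oldest) -> assign | voices=[76 65 64]
Op 10: note_off(64): free voice 2 | voices=[76 65 -]
Op 11: note_on(72): voice 2 is free -> assigned | voices=[76 65 72]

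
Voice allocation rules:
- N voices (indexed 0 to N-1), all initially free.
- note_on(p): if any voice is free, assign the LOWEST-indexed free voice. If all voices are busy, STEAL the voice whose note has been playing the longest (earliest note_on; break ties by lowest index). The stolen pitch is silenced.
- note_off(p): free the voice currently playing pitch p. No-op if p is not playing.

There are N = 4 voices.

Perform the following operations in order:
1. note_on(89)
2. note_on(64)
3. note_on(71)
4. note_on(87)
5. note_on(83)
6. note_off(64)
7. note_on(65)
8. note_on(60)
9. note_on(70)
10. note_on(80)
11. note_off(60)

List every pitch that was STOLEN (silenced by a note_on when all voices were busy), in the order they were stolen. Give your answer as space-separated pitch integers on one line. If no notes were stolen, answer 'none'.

Answer: 89 71 87 83

Derivation:
Op 1: note_on(89): voice 0 is free -> assigned | voices=[89 - - -]
Op 2: note_on(64): voice 1 is free -> assigned | voices=[89 64 - -]
Op 3: note_on(71): voice 2 is free -> assigned | voices=[89 64 71 -]
Op 4: note_on(87): voice 3 is free -> assigned | voices=[89 64 71 87]
Op 5: note_on(83): all voices busy, STEAL voice 0 (pitch 89, oldest) -> assign | voices=[83 64 71 87]
Op 6: note_off(64): free voice 1 | voices=[83 - 71 87]
Op 7: note_on(65): voice 1 is free -> assigned | voices=[83 65 71 87]
Op 8: note_on(60): all voices busy, STEAL voice 2 (pitch 71, oldest) -> assign | voices=[83 65 60 87]
Op 9: note_on(70): all voices busy, STEAL voice 3 (pitch 87, oldest) -> assign | voices=[83 65 60 70]
Op 10: note_on(80): all voices busy, STEAL voice 0 (pitch 83, oldest) -> assign | voices=[80 65 60 70]
Op 11: note_off(60): free voice 2 | voices=[80 65 - 70]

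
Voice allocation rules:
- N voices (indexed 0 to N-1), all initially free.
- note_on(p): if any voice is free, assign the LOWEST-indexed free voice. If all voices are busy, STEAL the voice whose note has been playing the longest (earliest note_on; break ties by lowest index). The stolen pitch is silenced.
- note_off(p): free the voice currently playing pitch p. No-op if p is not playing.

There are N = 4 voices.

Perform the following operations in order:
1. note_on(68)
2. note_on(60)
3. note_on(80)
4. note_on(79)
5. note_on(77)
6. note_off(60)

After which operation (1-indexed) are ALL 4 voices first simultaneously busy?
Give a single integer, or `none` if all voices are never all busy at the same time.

Op 1: note_on(68): voice 0 is free -> assigned | voices=[68 - - -]
Op 2: note_on(60): voice 1 is free -> assigned | voices=[68 60 - -]
Op 3: note_on(80): voice 2 is free -> assigned | voices=[68 60 80 -]
Op 4: note_on(79): voice 3 is free -> assigned | voices=[68 60 80 79]
Op 5: note_on(77): all voices busy, STEAL voice 0 (pitch 68, oldest) -> assign | voices=[77 60 80 79]
Op 6: note_off(60): free voice 1 | voices=[77 - 80 79]

Answer: 4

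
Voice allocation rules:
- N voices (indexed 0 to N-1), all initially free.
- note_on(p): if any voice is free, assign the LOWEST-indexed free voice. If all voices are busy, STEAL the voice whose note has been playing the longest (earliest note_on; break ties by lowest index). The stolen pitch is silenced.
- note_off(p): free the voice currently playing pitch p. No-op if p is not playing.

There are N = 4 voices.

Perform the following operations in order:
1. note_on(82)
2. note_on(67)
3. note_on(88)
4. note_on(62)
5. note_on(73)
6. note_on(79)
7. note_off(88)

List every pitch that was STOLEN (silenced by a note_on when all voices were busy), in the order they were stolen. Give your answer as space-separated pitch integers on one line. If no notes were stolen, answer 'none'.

Answer: 82 67

Derivation:
Op 1: note_on(82): voice 0 is free -> assigned | voices=[82 - - -]
Op 2: note_on(67): voice 1 is free -> assigned | voices=[82 67 - -]
Op 3: note_on(88): voice 2 is free -> assigned | voices=[82 67 88 -]
Op 4: note_on(62): voice 3 is free -> assigned | voices=[82 67 88 62]
Op 5: note_on(73): all voices busy, STEAL voice 0 (pitch 82, oldest) -> assign | voices=[73 67 88 62]
Op 6: note_on(79): all voices busy, STEAL voice 1 (pitch 67, oldest) -> assign | voices=[73 79 88 62]
Op 7: note_off(88): free voice 2 | voices=[73 79 - 62]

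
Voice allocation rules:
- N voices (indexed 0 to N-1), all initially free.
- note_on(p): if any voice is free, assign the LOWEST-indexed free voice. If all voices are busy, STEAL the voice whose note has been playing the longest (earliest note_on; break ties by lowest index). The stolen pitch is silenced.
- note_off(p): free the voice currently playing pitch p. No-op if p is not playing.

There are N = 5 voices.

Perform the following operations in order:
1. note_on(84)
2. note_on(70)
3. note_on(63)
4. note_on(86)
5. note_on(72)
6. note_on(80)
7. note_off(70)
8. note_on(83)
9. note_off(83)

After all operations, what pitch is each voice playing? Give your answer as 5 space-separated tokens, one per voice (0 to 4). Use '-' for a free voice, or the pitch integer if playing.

Answer: 80 - 63 86 72

Derivation:
Op 1: note_on(84): voice 0 is free -> assigned | voices=[84 - - - -]
Op 2: note_on(70): voice 1 is free -> assigned | voices=[84 70 - - -]
Op 3: note_on(63): voice 2 is free -> assigned | voices=[84 70 63 - -]
Op 4: note_on(86): voice 3 is free -> assigned | voices=[84 70 63 86 -]
Op 5: note_on(72): voice 4 is free -> assigned | voices=[84 70 63 86 72]
Op 6: note_on(80): all voices busy, STEAL voice 0 (pitch 84, oldest) -> assign | voices=[80 70 63 86 72]
Op 7: note_off(70): free voice 1 | voices=[80 - 63 86 72]
Op 8: note_on(83): voice 1 is free -> assigned | voices=[80 83 63 86 72]
Op 9: note_off(83): free voice 1 | voices=[80 - 63 86 72]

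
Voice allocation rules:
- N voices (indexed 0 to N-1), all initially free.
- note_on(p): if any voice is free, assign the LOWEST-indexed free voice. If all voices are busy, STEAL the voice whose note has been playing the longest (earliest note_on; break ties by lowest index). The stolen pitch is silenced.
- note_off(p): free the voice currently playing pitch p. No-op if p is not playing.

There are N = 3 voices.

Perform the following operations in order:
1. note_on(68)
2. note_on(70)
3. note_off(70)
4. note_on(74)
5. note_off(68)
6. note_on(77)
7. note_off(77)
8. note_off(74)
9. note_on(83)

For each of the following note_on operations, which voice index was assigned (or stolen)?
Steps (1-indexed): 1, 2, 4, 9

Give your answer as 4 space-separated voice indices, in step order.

Answer: 0 1 1 0

Derivation:
Op 1: note_on(68): voice 0 is free -> assigned | voices=[68 - -]
Op 2: note_on(70): voice 1 is free -> assigned | voices=[68 70 -]
Op 3: note_off(70): free voice 1 | voices=[68 - -]
Op 4: note_on(74): voice 1 is free -> assigned | voices=[68 74 -]
Op 5: note_off(68): free voice 0 | voices=[- 74 -]
Op 6: note_on(77): voice 0 is free -> assigned | voices=[77 74 -]
Op 7: note_off(77): free voice 0 | voices=[- 74 -]
Op 8: note_off(74): free voice 1 | voices=[- - -]
Op 9: note_on(83): voice 0 is free -> assigned | voices=[83 - -]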